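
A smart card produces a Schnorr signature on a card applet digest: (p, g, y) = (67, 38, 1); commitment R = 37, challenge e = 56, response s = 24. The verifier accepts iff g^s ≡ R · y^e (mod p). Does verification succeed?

fails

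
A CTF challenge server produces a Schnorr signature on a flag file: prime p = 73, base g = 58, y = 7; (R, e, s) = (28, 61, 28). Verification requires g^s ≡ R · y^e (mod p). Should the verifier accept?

reject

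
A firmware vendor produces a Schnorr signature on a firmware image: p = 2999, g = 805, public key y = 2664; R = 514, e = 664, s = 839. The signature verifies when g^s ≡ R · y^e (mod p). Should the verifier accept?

reject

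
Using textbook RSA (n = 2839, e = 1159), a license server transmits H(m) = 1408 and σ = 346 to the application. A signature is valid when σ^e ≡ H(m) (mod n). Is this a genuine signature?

genuine

σ^2 ≡ 346^2 = 119716 ≡ 478
σ^4 ≡ 478^2 = 228484 ≡ 1364
σ^8 ≡ 1364^2 = 1860496 ≡ 951
σ^16 ≡ 951^2 = 904401 ≡ 1599
σ^32 ≡ 1599^2 = 2556801 ≡ 1701
σ^64 ≡ 1701^2 = 2893401 ≡ 460
σ^128 ≡ 460^2 = 211600 ≡ 1514
σ^256 ≡ 1514^2 = 2292196 ≡ 1123
σ^512 ≡ 1123^2 = 1261129 ≡ 613
σ^1024 ≡ 613^2 = 375769 ≡ 1021
1159 = 1024 + 128 + 4 + 2 + 1, so σ^1159 ≡ 1021·1514·1364·478·346 ≡ 1408 (mod 2839)
Since 1408 equals the digest 1408, verification succeeds.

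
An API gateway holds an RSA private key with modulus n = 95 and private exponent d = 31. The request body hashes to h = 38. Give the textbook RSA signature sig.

57

h^31 mod 95 = 57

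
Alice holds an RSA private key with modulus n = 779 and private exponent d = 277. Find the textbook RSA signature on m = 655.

327

m^2 ≡ 655^2 = 429025 ≡ 575
m^4 ≡ 575^2 = 330625 ≡ 329
m^8 ≡ 329^2 = 108241 ≡ 739
m^16 ≡ 739^2 = 546121 ≡ 42
m^32 ≡ 42^2 = 1764 ≡ 206
m^64 ≡ 206^2 = 42436 ≡ 370
m^128 ≡ 370^2 = 136900 ≡ 575
m^256 ≡ 575^2 = 330625 ≡ 329
277 = 256 + 16 + 4 + 1, so m^277 ≡ 329·42·329·655 ≡ 327 (mod 779)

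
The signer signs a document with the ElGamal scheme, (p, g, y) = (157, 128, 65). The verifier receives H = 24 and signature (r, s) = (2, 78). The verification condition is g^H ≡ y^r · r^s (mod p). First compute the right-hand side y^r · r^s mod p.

14

65^2 = 4225 ≡ 143
2^2 = 4
2^4 ≡ 4^2 = 16
2^8 ≡ 16^2 = 256 ≡ 99
2^16 ≡ 99^2 = 9801 ≡ 67
2^32 ≡ 67^2 = 4489 ≡ 93
2^64 ≡ 93^2 = 8649 ≡ 14
78 = 64 + 8 + 4 + 2, so 2^78 ≡ 14·99·16·4 ≡ 156 (mod 157)
y^r · r^s ≡ 143·156 = 22308 ≡ 14 (mod 157)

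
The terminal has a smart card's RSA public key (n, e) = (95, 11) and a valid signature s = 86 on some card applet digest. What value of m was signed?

71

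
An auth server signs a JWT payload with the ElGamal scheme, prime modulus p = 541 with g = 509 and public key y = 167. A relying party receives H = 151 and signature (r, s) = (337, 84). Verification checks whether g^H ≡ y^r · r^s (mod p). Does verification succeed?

Left side g^H mod p:
509^2 = 259081 ≡ 483
509^4 ≡ 483^2 = 233289 ≡ 118
509^8 ≡ 118^2 = 13924 ≡ 399
509^16 ≡ 399^2 = 159201 ≡ 147
509^32 ≡ 147^2 = 21609 ≡ 510
509^64 ≡ 510^2 = 260100 ≡ 420
509^128 ≡ 420^2 = 176400 ≡ 34
151 = 128 + 16 + 4 + 2 + 1, so 509^151 ≡ 34·147·118·483·509 ≡ 471 (mod 541)
Right side y^r · r^s mod p:
167^2 = 27889 ≡ 298
167^4 ≡ 298^2 = 88804 ≡ 80
167^8 ≡ 80^2 = 6400 ≡ 449
167^16 ≡ 449^2 = 201601 ≡ 349
167^32 ≡ 349^2 = 121801 ≡ 76
167^64 ≡ 76^2 = 5776 ≡ 366
167^128 ≡ 366^2 = 133956 ≡ 329
167^256 ≡ 329^2 = 108241 ≡ 41
337 = 256 + 64 + 16 + 1, so 167^337 ≡ 41·366·349·167 ≡ 32 (mod 541)
337^2 = 113569 ≡ 500
337^4 ≡ 500^2 = 250000 ≡ 58
337^8 ≡ 58^2 = 3364 ≡ 118
337^16 ≡ 118^2 = 13924 ≡ 399
337^32 ≡ 399^2 = 159201 ≡ 147
337^64 ≡ 147^2 = 21609 ≡ 510
84 = 64 + 16 + 4, so 337^84 ≡ 510·399·58 ≡ 505 (mod 541)
32·505 = 16160 ≡ 471 (mod 541)
471 ≡ 471 (mod 541), so the signature is genuine.

passes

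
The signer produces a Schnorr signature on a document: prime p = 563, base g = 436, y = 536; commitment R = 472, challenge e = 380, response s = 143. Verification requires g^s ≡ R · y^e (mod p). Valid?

yes

g^s mod p:
436^2 = 190096 ≡ 365
436^4 ≡ 365^2 = 133225 ≡ 357
436^8 ≡ 357^2 = 127449 ≡ 211
436^16 ≡ 211^2 = 44521 ≡ 44
436^32 ≡ 44^2 = 1936 ≡ 247
436^64 ≡ 247^2 = 61009 ≡ 205
436^128 ≡ 205^2 = 42025 ≡ 363
143 = 128 + 8 + 4 + 2 + 1, so 436^143 ≡ 363·211·357·365·436 ≡ 486 (mod 563)
R · y^e mod p:
536^2 = 287296 ≡ 166
536^4 ≡ 166^2 = 27556 ≡ 532
536^8 ≡ 532^2 = 283024 ≡ 398
536^16 ≡ 398^2 = 158404 ≡ 201
536^32 ≡ 201^2 = 40401 ≡ 428
536^64 ≡ 428^2 = 183184 ≡ 209
536^128 ≡ 209^2 = 43681 ≡ 330
536^256 ≡ 330^2 = 108900 ≡ 241
380 = 256 + 64 + 32 + 16 + 8 + 4, so 536^380 ≡ 241·209·428·201·398·532 ≡ 304 (mod 563)
472·304 = 143488 ≡ 486 (mod 563)
486 ≡ 486 (mod 563); signature holds.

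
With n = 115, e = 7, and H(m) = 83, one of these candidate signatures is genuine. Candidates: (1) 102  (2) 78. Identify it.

1

Candidate 1: Squares mod 115: 102^1≡102, 102^2≡54, 102^4≡41; 7 = 4 + 2 + 1, so 102^7 ≡ 41·54·102 ≡ 83 (mod 115)
  → matches H(m) = 83
Candidate 2: Squares mod 115: 78^1≡78, 78^2≡104, 78^4≡6; 7 = 4 + 2 + 1, so 78^7 ≡ 6·104·78 ≡ 27 (mod 115)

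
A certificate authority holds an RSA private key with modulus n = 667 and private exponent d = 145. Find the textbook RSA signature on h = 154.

440

h^2 ≡ 154^2 = 23716 ≡ 371
h^4 ≡ 371^2 = 137641 ≡ 239
h^8 ≡ 239^2 = 57121 ≡ 426
h^16 ≡ 426^2 = 181476 ≡ 52
h^32 ≡ 52^2 = 2704 ≡ 36
h^64 ≡ 36^2 = 1296 ≡ 629
h^128 ≡ 629^2 = 395641 ≡ 110
145 = 128 + 16 + 1, so h^145 ≡ 110·52·154 ≡ 440 (mod 667)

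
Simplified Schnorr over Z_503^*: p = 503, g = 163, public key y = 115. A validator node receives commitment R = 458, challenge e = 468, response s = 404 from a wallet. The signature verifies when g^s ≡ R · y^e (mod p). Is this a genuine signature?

g^s mod p:
Squares mod 503: 163^1≡163, 163^2≡413, 163^4≡52, 163^8≡189, 163^16≡8, 163^32≡64, 163^64≡72, 163^128≡154, 163^256≡75
404 = 256 + 128 + 16 + 4, so 163^404 ≡ 75·154·8·52 ≡ 144 (mod 503)
R · y^e mod p:
Squares mod 503: 115^1≡115, 115^2≡147, 115^4≡483, 115^8≡400, 115^16≡46, 115^32≡104, 115^64≡253, 115^128≡128, 115^256≡288
468 = 256 + 128 + 64 + 16 + 4, so 115^468 ≡ 288·128·253·46·483 ≡ 94 (mod 503)
458·94 = 43052 ≡ 297 (mod 503)
144 ≠ 297; the check fails.

forged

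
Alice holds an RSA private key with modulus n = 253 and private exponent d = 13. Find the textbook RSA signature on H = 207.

H^2 ≡ 207^2 = 42849 ≡ 92
H^4 ≡ 92^2 = 8464 ≡ 115
H^8 ≡ 115^2 = 13225 ≡ 69
13 = 8 + 4 + 1, so H^13 ≡ 69·115·207 ≡ 69 (mod 253)

69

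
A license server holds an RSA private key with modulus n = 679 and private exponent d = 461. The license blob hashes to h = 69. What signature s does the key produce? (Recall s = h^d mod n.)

Squares mod 679: h^1≡69, h^2≡8, h^4≡64, h^8≡22, h^16≡484, h^32≡1, h^64≡1, h^128≡1, h^256≡1
461 = 256 + 128 + 64 + 8 + 4 + 1, so h^461 ≡ 1·1·1·22·64·69 ≡ 55 (mod 679)

55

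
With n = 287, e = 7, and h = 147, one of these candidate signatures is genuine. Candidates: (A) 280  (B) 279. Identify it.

Candidate A: 280^7 mod 287 = 147
  → matches h = 147
Candidate B: 279^7 mod 287 = 244

A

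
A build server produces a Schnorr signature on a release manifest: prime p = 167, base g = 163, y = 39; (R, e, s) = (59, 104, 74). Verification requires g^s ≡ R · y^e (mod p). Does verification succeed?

g^s mod p:
163^2 = 26569 ≡ 16
163^4 ≡ 16^2 = 256 ≡ 89
163^8 ≡ 89^2 = 7921 ≡ 72
163^16 ≡ 72^2 = 5184 ≡ 7
163^32 ≡ 7^2 = 49
163^64 ≡ 49^2 = 2401 ≡ 63
74 = 64 + 8 + 2, so 163^74 ≡ 63·72·16 ≡ 98 (mod 167)
R · y^e mod p:
39^2 = 1521 ≡ 18
39^4 ≡ 18^2 = 324 ≡ 157
39^8 ≡ 157^2 = 24649 ≡ 100
39^16 ≡ 100^2 = 10000 ≡ 147
39^32 ≡ 147^2 = 21609 ≡ 66
39^64 ≡ 66^2 = 4356 ≡ 14
104 = 64 + 32 + 8, so 39^104 ≡ 14·66·100 ≡ 49 (mod 167)
59·49 = 2891 ≡ 52 (mod 167)
98 ≠ 52; the check fails.

fails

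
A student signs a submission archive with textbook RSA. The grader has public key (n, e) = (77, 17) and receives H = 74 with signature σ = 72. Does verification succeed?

passes

σ^2 ≡ 72^2 = 5184 ≡ 25
σ^4 ≡ 25^2 = 625 ≡ 9
σ^8 ≡ 9^2 = 81 ≡ 4
σ^16 ≡ 4^2 = 16
17 = 16 + 1, so σ^17 ≡ 16·72 ≡ 74 (mod 77)
Since 74 equals the digest 74, verification succeeds.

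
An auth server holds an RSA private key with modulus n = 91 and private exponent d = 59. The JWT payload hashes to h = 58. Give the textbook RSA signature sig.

Squares mod 91: h^1≡58, h^2≡88, h^4≡9, h^8≡81, h^16≡9, h^32≡81
59 = 32 + 16 + 8 + 2 + 1, so h^59 ≡ 81·9·81·88·58 ≡ 11 (mod 91)

11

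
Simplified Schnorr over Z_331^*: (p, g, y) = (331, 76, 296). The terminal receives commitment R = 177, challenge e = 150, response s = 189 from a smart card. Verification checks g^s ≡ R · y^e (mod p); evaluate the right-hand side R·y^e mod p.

126

296^2 = 87616 ≡ 232
296^4 ≡ 232^2 = 53824 ≡ 202
296^8 ≡ 202^2 = 40804 ≡ 91
296^16 ≡ 91^2 = 8281 ≡ 6
296^32 ≡ 6^2 = 36
296^64 ≡ 36^2 = 1296 ≡ 303
296^128 ≡ 303^2 = 91809 ≡ 122
150 = 128 + 16 + 4 + 2, so 296^150 ≡ 122·6·202·232 ≡ 270 (mod 331)
R · y^e ≡ 177·270 = 47790 ≡ 126 (mod 331)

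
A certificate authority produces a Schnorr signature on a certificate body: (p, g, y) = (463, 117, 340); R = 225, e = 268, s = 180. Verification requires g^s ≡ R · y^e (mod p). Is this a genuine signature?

genuine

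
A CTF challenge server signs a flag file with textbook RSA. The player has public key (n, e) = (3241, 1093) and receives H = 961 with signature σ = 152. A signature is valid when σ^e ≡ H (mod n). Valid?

no

σ^2 ≡ 152^2 = 23104 ≡ 417
σ^4 ≡ 417^2 = 173889 ≡ 2116
σ^8 ≡ 2116^2 = 4477456 ≡ 1635
σ^16 ≡ 1635^2 = 2673225 ≡ 2641
σ^32 ≡ 2641^2 = 6974881 ≡ 249
σ^64 ≡ 249^2 = 62001 ≡ 422
σ^128 ≡ 422^2 = 178084 ≡ 3070
σ^256 ≡ 3070^2 = 9424900 ≡ 72
σ^512 ≡ 72^2 = 5184 ≡ 1943
σ^1024 ≡ 1943^2 = 3775249 ≡ 2725
1093 = 1024 + 64 + 4 + 1, so σ^1093 ≡ 2725·422·2116·152 ≡ 2280 (mod 3241)
2280 ≠ 961, so verification fails.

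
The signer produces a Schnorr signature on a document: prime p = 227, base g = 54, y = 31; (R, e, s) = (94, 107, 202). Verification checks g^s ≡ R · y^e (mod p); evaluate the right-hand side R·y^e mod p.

87

31^2 = 961 ≡ 53
31^4 ≡ 53^2 = 2809 ≡ 85
31^8 ≡ 85^2 = 7225 ≡ 188
31^16 ≡ 188^2 = 35344 ≡ 159
31^32 ≡ 159^2 = 25281 ≡ 84
31^64 ≡ 84^2 = 7056 ≡ 19
107 = 64 + 32 + 8 + 2 + 1, so 31^107 ≡ 19·84·188·53·31 ≡ 13 (mod 227)
R · y^e ≡ 94·13 = 1222 ≡ 87 (mod 227)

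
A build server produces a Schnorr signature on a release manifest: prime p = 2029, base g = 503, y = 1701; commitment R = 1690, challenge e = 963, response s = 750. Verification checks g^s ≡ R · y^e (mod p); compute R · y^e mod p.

1405

1701^963 mod 2029 = 343
R · y^e ≡ 1690·343 = 579670 ≡ 1405 (mod 2029)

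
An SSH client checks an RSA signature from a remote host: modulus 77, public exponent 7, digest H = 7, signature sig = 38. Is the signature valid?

invalid

sig^7 mod 77 = 3
3 ≠ 7, so verification fails.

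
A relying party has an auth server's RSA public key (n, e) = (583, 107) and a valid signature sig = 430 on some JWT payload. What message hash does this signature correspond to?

sig^107 mod 583 = 375

375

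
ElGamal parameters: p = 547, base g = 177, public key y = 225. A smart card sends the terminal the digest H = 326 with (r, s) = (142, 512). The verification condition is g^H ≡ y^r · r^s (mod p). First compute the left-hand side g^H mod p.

113

Squares mod 547: 177^1≡177, 177^2≡150, 177^4≡73, 177^8≡406, 177^16≡189, 177^32≡166, 177^64≡206, 177^128≡317, 177^256≡388
326 = 256 + 64 + 4 + 2, so 177^326 ≡ 388·206·73·150 ≡ 113 (mod 547)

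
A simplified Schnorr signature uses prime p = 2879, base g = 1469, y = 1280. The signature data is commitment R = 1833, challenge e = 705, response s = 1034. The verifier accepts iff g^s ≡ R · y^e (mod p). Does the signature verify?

g^s mod p:
Squares mod 2879: 1469^1≡1469, 1469^2≡1590, 1469^4≡338, 1469^8≡1963, 1469^16≡1267, 1469^32≡1686, 1469^64≡1023, 1469^128≡1452, 1469^256≡876, 1469^512≡1562, 1469^1024≡1331
1034 = 1024 + 8 + 2, so 1469^1034 ≡ 1331·1963·1590 ≡ 1188 (mod 2879)
R · y^e mod p:
Squares mod 2879: 1280^1≡1280, 1280^2≡249, 1280^4≡1542, 1280^8≡2589, 1280^16≡609, 1280^32≡2369, 1280^64≡990, 1280^128≡1240, 1280^256≡214, 1280^512≡2611
705 = 512 + 128 + 64 + 1, so 1280^705 ≡ 2611·1240·990·1280 ≡ 731 (mod 2879)
1833·731 = 1339923 ≡ 1188 (mod 2879)
1188 ≡ 1188 (mod 2879); signature holds.

verifies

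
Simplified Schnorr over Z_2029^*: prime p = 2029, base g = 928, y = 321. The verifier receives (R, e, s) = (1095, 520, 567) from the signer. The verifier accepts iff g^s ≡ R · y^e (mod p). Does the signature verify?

g^s mod p:
928^2 = 861184 ≡ 888
928^4 ≡ 888^2 = 788544 ≡ 1292
928^8 ≡ 1292^2 = 1669264 ≡ 1426
928^16 ≡ 1426^2 = 2033476 ≡ 418
928^32 ≡ 418^2 = 174724 ≡ 230
928^64 ≡ 230^2 = 52900 ≡ 146
928^128 ≡ 146^2 = 21316 ≡ 1026
928^256 ≡ 1026^2 = 1052676 ≡ 1654
928^512 ≡ 1654^2 = 2735716 ≡ 624
567 = 512 + 32 + 16 + 4 + 2 + 1, so 928^567 ≡ 624·230·418·1292·888·928 ≡ 43 (mod 2029)
R · y^e mod p:
321^2 = 103041 ≡ 1591
321^4 ≡ 1591^2 = 2531281 ≡ 1118
321^8 ≡ 1118^2 = 1249924 ≡ 60
321^16 ≡ 60^2 = 3600 ≡ 1571
321^32 ≡ 1571^2 = 2468041 ≡ 777
321^64 ≡ 777^2 = 603729 ≡ 1116
321^128 ≡ 1116^2 = 1245456 ≡ 1679
321^256 ≡ 1679^2 = 2819041 ≡ 760
321^512 ≡ 760^2 = 577600 ≡ 1364
520 = 512 + 8, so 321^520 ≡ 1364·60 ≡ 680 (mod 2029)
1095·680 = 744600 ≡ 1986 (mod 2029)
43 ≠ 1986; the check fails.

does not verify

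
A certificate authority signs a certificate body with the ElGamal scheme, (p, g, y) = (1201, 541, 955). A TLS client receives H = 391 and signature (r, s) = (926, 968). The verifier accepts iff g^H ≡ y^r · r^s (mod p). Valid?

no

Left side g^H mod p:
Squares mod 1201: 541^1≡541, 541^2≡838, 541^4≡860, 541^8≡985, 541^16≡1018, 541^32≡1062, 541^64≡105, 541^128≡216, 541^256≡1018
391 = 256 + 128 + 4 + 2 + 1, so 541^391 ≡ 1018·216·860·838·541 ≡ 1017 (mod 1201)
Right side y^r · r^s mod p:
Squares mod 1201: 955^1≡955, 955^2≡466, 955^4≡976, 955^8≡183, 955^16≡1062, 955^32≡105, 955^64≡216, 955^128≡1018, 955^256≡1062, 955^512≡105
926 = 512 + 256 + 128 + 16 + 8 + 4 + 2, so 955^926 ≡ 105·1062·1018·1062·183·976·466 ≡ 363 (mod 1201)
Squares mod 1201: 926^1≡926, 926^2≡1163, 926^4≡243, 926^8≡200, 926^16≡367, 926^32≡177, 926^64≡103, 926^128≡1001, 926^256≡367, 926^512≡177
968 = 512 + 256 + 128 + 64 + 8, so 926^968 ≡ 177·367·1001·103·200 ≡ 200 (mod 1201)
363·200 = 72600 ≡ 540 (mod 1201)
1017 ≠ 540, so verification fails.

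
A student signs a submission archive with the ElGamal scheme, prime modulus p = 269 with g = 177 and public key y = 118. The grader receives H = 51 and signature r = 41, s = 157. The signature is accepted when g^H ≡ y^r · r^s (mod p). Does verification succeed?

Left side g^H mod p:
Squares mod 269: 177^1≡177, 177^2≡125, 177^4≡23, 177^8≡260, 177^16≡81, 177^32≡105
51 = 32 + 16 + 2 + 1, so 177^51 ≡ 105·81·125·177 ≡ 93 (mod 269)
Right side y^r · r^s mod p:
Squares mod 269: 118^1≡118, 118^2≡205, 118^4≡61, 118^8≡224, 118^16≡142, 118^32≡258
41 = 32 + 8 + 1, so 118^41 ≡ 258·224·118 ≡ 37 (mod 269)
Squares mod 269: 41^1≡41, 41^2≡67, 41^4≡185, 41^8≡62, 41^16≡78, 41^32≡166, 41^64≡118, 41^128≡205
157 = 128 + 16 + 8 + 4 + 1, so 41^157 ≡ 205·78·62·185·41 ≡ 177 (mod 269)
37·177 = 6549 ≡ 93 (mod 269)
93 ≡ 93 (mod 269), so the signature is genuine.

passes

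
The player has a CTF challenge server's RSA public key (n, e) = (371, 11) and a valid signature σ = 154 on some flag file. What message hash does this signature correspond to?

Squares mod 371: σ^1≡154, σ^2≡343, σ^4≡42, σ^8≡280
11 = 8 + 2 + 1, so σ^11 ≡ 280·343·154 ≡ 245 (mod 371)

245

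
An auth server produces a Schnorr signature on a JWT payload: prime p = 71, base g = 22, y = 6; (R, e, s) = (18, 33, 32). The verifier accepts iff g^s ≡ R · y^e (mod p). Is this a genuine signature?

genuine

g^s mod p:
22^2 = 484 ≡ 58
22^4 ≡ 58^2 = 3364 ≡ 27
22^8 ≡ 27^2 = 729 ≡ 19
22^16 ≡ 19^2 = 361 ≡ 6
22^32 ≡ 6^2 = 36
R · y^e mod p:
6^2 = 36
6^4 ≡ 36^2 = 1296 ≡ 18
6^8 ≡ 18^2 = 324 ≡ 40
6^16 ≡ 40^2 = 1600 ≡ 38
6^32 ≡ 38^2 = 1444 ≡ 24
33 = 32 + 1, so 6^33 ≡ 24·6 ≡ 2 (mod 71)
18·2 = 36 ≡ 36 (mod 71)
36 ≡ 36 (mod 71); signature holds.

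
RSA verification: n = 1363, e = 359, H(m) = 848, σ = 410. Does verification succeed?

σ^2 ≡ 410^2 = 168100 ≡ 451
σ^4 ≡ 451^2 = 203401 ≡ 314
σ^8 ≡ 314^2 = 98596 ≡ 460
σ^16 ≡ 460^2 = 211600 ≡ 335
σ^32 ≡ 335^2 = 112225 ≡ 459
σ^64 ≡ 459^2 = 210681 ≡ 779
σ^128 ≡ 779^2 = 606841 ≡ 306
σ^256 ≡ 306^2 = 93636 ≡ 952
359 = 256 + 64 + 32 + 4 + 2 + 1, so σ^359 ≡ 952·779·459·314·451·410 ≡ 158 (mod 1363)
The recovered value 158 does not match the digest 848.

fails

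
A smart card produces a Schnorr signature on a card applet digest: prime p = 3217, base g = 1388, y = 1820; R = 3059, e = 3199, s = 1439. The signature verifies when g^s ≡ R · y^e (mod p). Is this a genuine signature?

g^s mod p:
Squares mod 3217: 1388^1≡1388, 1388^2≡2778, 1388^4≡2918, 1388^8≡2542, 1388^16≡2028, 1388^32≡1458, 1388^64≡2544, 1388^128≡2549, 1388^256≡2278, 1388^512≡263, 1388^1024≡1612
1439 = 1024 + 256 + 128 + 16 + 8 + 4 + 2 + 1, so 1388^1439 ≡ 1612·2278·2549·2028·2542·2918·2778·1388 ≡ 1458 (mod 3217)
R · y^e mod p:
Squares mod 3217: 1820^1≡1820, 1820^2≡2107, 1820^4≡3206, 1820^8≡121, 1820^16≡1773, 1820^32≡520, 1820^64≡172, 1820^128≡631, 1820^256≡2470, 1820^512≡1468, 1820^1024≡2851, 1820^2048≡2059
3199 = 2048 + 1024 + 64 + 32 + 16 + 8 + 4 + 2 + 1, so 1820^3199 ≡ 2059·2851·172·520·1773·121·3206·2107·1820 ≡ 1216 (mod 3217)
3059·1216 = 3719744 ≡ 892 (mod 3217)
1458 ≠ 892; the check fails.

forged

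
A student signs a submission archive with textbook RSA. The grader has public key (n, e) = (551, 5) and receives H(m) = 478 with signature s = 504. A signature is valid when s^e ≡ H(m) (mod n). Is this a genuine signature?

genuine

s^2 ≡ 504^2 = 254016 ≡ 5
s^4 ≡ 5^2 = 25
5 = 4 + 1, so s^5 ≡ 25·504 ≡ 478 (mod 551)
Since 478 equals the digest 478, verification succeeds.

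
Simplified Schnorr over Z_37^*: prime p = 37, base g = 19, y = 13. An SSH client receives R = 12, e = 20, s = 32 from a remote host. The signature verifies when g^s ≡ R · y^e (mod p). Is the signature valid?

invalid

g^s mod p:
19^2 = 361 ≡ 28
19^4 ≡ 28^2 = 784 ≡ 7
19^8 ≡ 7^2 = 49 ≡ 12
19^16 ≡ 12^2 = 144 ≡ 33
19^32 ≡ 33^2 = 1089 ≡ 16
R · y^e mod p:
13^2 = 169 ≡ 21
13^4 ≡ 21^2 = 441 ≡ 34
13^8 ≡ 34^2 = 1156 ≡ 9
13^16 ≡ 9^2 = 81 ≡ 7
20 = 16 + 4, so 13^20 ≡ 7·34 ≡ 16 (mod 37)
12·16 = 192 ≡ 7 (mod 37)
16 ≠ 7; the check fails.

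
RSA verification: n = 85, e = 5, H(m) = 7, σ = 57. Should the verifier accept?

Squares mod 85: σ^1≡57, σ^2≡19, σ^4≡21
5 = 4 + 1, so σ^5 ≡ 21·57 ≡ 7 (mod 85)
Since 7 equals the digest 7, verification succeeds.

accept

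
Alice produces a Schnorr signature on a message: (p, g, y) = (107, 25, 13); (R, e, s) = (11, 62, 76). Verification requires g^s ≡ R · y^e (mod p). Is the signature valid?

g^s mod p:
25^2 = 625 ≡ 90
25^4 ≡ 90^2 = 8100 ≡ 75
25^8 ≡ 75^2 = 5625 ≡ 61
25^16 ≡ 61^2 = 3721 ≡ 83
25^32 ≡ 83^2 = 6889 ≡ 41
25^64 ≡ 41^2 = 1681 ≡ 76
76 = 64 + 8 + 4, so 25^76 ≡ 76·61·75 ≡ 57 (mod 107)
R · y^e mod p:
13^2 = 169 ≡ 62
13^4 ≡ 62^2 = 3844 ≡ 99
13^8 ≡ 99^2 = 9801 ≡ 64
13^16 ≡ 64^2 = 4096 ≡ 30
13^32 ≡ 30^2 = 900 ≡ 44
62 = 32 + 16 + 8 + 4 + 2, so 13^62 ≡ 44·30·64·99·62 ≡ 83 (mod 107)
11·83 = 913 ≡ 57 (mod 107)
57 ≡ 57 (mod 107); signature holds.

valid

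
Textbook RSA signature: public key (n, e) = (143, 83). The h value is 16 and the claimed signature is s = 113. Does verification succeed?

Squares mod 143: s^1≡113, s^2≡42, s^4≡48, s^8≡16, s^16≡113, s^32≡42, s^64≡48
83 = 64 + 16 + 2 + 1, so s^83 ≡ 48·113·42·113 ≡ 16 (mod 143)
s^83 mod 143 = 16 matches h.

passes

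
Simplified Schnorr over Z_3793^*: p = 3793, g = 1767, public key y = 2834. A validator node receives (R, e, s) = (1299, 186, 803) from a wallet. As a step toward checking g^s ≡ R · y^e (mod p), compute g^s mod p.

2109

1767^2 = 3122289 ≡ 650
1767^4 ≡ 650^2 = 422500 ≡ 1477
1767^8 ≡ 1477^2 = 2181529 ≡ 554
1767^16 ≡ 554^2 = 306916 ≡ 3476
1767^32 ≡ 3476^2 = 12082576 ≡ 1871
1767^64 ≡ 1871^2 = 3500641 ≡ 3495
1767^128 ≡ 3495^2 = 12215025 ≡ 1565
1767^256 ≡ 1565^2 = 2449225 ≡ 2740
1767^512 ≡ 2740^2 = 7507600 ≡ 1253
803 = 512 + 256 + 32 + 2 + 1, so 1767^803 ≡ 1253·2740·1871·650·1767 ≡ 2109 (mod 3793)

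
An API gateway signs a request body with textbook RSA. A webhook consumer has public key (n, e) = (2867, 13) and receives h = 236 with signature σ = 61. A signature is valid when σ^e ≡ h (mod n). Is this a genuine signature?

forged

Squares mod 2867: σ^1≡61, σ^2≡854, σ^4≡1098, σ^8≡1464
13 = 8 + 4 + 1, so σ^13 ≡ 1464·1098·61 ≡ 1525 (mod 2867)
The recovered value 1525 does not match the digest 236.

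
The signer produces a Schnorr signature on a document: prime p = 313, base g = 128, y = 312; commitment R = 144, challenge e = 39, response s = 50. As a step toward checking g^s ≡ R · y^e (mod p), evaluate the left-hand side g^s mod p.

128^2 = 16384 ≡ 108
128^4 ≡ 108^2 = 11664 ≡ 83
128^8 ≡ 83^2 = 6889 ≡ 3
128^16 ≡ 3^2 = 9
128^32 ≡ 9^2 = 81
50 = 32 + 16 + 2, so 128^50 ≡ 81·9·108 ≡ 169 (mod 313)

169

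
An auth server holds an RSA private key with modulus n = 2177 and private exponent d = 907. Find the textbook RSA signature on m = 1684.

Squares mod 2177: m^1≡1684, m^2≡1402, m^4≡1950, m^8≡1458, m^16≡1012, m^32≡954, m^64≡130, m^128≡1661, m^256≡662, m^512≡667
907 = 512 + 256 + 128 + 8 + 2 + 1, so m^907 ≡ 667·662·1661·1458·1402·1684 ≡ 1670 (mod 2177)

1670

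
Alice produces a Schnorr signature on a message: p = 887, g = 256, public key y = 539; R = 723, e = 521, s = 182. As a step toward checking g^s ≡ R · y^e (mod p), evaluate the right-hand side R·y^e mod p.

182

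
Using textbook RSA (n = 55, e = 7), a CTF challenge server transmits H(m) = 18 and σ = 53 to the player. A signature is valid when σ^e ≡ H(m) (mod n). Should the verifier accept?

σ^2 ≡ 53^2 = 2809 ≡ 4
σ^4 ≡ 4^2 = 16
7 = 4 + 2 + 1, so σ^7 ≡ 16·4·53 ≡ 37 (mod 55)
The recovered value 37 does not match the digest 18.

reject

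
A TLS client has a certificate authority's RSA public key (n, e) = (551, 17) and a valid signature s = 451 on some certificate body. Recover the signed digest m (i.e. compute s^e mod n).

s^2 ≡ 451^2 = 203401 ≡ 82
s^4 ≡ 82^2 = 6724 ≡ 112
s^8 ≡ 112^2 = 12544 ≡ 422
s^16 ≡ 422^2 = 178084 ≡ 111
17 = 16 + 1, so s^17 ≡ 111·451 ≡ 471 (mod 551)

471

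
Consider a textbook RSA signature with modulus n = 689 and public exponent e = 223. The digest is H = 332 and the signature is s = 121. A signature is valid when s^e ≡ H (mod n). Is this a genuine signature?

forged

s^2 ≡ 121^2 = 14641 ≡ 172
s^4 ≡ 172^2 = 29584 ≡ 646
s^8 ≡ 646^2 = 417316 ≡ 471
s^16 ≡ 471^2 = 221841 ≡ 672
s^32 ≡ 672^2 = 451584 ≡ 289
s^64 ≡ 289^2 = 83521 ≡ 152
s^128 ≡ 152^2 = 23104 ≡ 367
223 = 128 + 64 + 16 + 8 + 4 + 2 + 1, so s^223 ≡ 367·152·672·471·646·172·121 ≡ 225 (mod 689)
225 ≠ 332, so verification fails.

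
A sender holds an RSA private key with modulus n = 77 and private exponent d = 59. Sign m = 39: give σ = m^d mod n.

2

m^2 ≡ 39^2 = 1521 ≡ 58
m^4 ≡ 58^2 = 3364 ≡ 53
m^8 ≡ 53^2 = 2809 ≡ 37
m^16 ≡ 37^2 = 1369 ≡ 60
m^32 ≡ 60^2 = 3600 ≡ 58
59 = 32 + 16 + 8 + 2 + 1, so m^59 ≡ 58·60·37·58·39 ≡ 2 (mod 77)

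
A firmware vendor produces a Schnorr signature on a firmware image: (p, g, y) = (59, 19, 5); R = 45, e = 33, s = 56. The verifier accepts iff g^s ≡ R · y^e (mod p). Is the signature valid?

g^s mod p:
Squares mod 59: 19^1≡19, 19^2≡7, 19^4≡49, 19^8≡41, 19^16≡29, 19^32≡15
56 = 32 + 16 + 8, so 19^56 ≡ 15·29·41 ≡ 17 (mod 59)
R · y^e mod p:
Squares mod 59: 5^1≡5, 5^2≡25, 5^4≡35, 5^8≡45, 5^16≡19, 5^32≡7
33 = 32 + 1, so 5^33 ≡ 7·5 ≡ 35 (mod 59)
45·35 = 1575 ≡ 41 (mod 59)
17 ≠ 41; the check fails.

invalid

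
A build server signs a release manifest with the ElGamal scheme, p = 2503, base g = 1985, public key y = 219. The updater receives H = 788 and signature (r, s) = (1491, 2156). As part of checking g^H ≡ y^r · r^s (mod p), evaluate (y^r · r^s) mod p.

2083

Squares mod 2503: 219^1≡219, 219^2≡404, 219^4≡521, 219^8≡1117, 219^16≡1195, 219^32≡1315, 219^64≡2155, 219^128≡960, 219^256≡496, 219^512≡722, 219^1024≡660
1491 = 1024 + 256 + 128 + 64 + 16 + 2 + 1, so 219^1491 ≡ 660·496·960·2155·1195·404·219 ≡ 1431 (mod 2503)
Squares mod 2503: 1491^1≡1491, 1491^2≡417, 1491^4≡1182, 1491^8≡450, 1491^16≡2260, 1491^32≡1480, 1491^64≡275, 1491^128≡535, 1491^256≡883, 1491^512≡1256, 1491^1024≡646, 1491^2048≡1818
2156 = 2048 + 64 + 32 + 8 + 4, so 1491^2156 ≡ 1818·275·1480·450·1182 ≡ 1915 (mod 2503)
y^r · r^s ≡ 1431·1915 = 2740365 ≡ 2083 (mod 2503)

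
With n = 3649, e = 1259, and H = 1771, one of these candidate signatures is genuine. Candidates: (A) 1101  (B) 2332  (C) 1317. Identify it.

Candidate A: Squares mod 3649: 1101^1≡1101, 1101^2≡733, 1101^4≡886, 1101^8≡461, 1101^16≡879, 1101^32≡2702, 1101^64≡2804, 1101^128≡2470, 1101^256≡3421, 1101^512≡898, 1101^1024≡3624; 1259 = 1024 + 128 + 64 + 32 + 8 + 2 + 1, so 1101^1259 ≡ 3624·2470·2804·2702·461·733·1101 ≡ 2098 (mod 3649)
Candidate B: Squares mod 3649: 2332^1≡2332, 2332^2≡1214, 2332^4≡3249, 2332^8≡3093, 2332^16≡2620, 2332^32≡631, 2332^64≡420, 2332^128≡1248, 2332^256≡3030, 2332^512≡16, 2332^1024≡256; 1259 = 1024 + 128 + 64 + 32 + 8 + 2 + 1, so 2332^1259 ≡ 256·1248·420·631·3093·1214·2332 ≡ 1771 (mod 3649)
  → matches H = 1771
Candidate C: Squares mod 3649: 1317^1≡1317, 1317^2≡1214, 1317^4≡3249, 1317^8≡3093, 1317^16≡2620, 1317^32≡631, 1317^64≡420, 1317^128≡1248, 1317^256≡3030, 1317^512≡16, 1317^1024≡256; 1259 = 1024 + 128 + 64 + 32 + 8 + 2 + 1, so 1317^1259 ≡ 256·1248·420·631·3093·1214·1317 ≡ 1878 (mod 3649)

B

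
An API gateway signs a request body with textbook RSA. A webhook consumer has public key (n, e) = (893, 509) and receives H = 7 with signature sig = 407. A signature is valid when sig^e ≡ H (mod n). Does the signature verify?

does not verify

sig^2 ≡ 407^2 = 165649 ≡ 444
sig^4 ≡ 444^2 = 197136 ≡ 676
sig^8 ≡ 676^2 = 456976 ≡ 653
sig^16 ≡ 653^2 = 426409 ≡ 448
sig^32 ≡ 448^2 = 200704 ≡ 672
sig^64 ≡ 672^2 = 451584 ≡ 619
sig^128 ≡ 619^2 = 383161 ≡ 64
sig^256 ≡ 64^2 = 4096 ≡ 524
509 = 256 + 128 + 64 + 32 + 16 + 8 + 4 + 1, so sig^509 ≡ 524·64·619·672·448·653·676·407 ≡ 886 (mod 893)
886 ≠ 7, so verification fails.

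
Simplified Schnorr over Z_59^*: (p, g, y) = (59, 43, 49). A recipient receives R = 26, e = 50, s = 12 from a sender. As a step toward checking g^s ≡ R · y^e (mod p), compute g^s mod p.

Squares mod 59: 43^1≡43, 43^2≡20, 43^4≡46, 43^8≡51
12 = 8 + 4, so 43^12 ≡ 51·46 ≡ 45 (mod 59)

45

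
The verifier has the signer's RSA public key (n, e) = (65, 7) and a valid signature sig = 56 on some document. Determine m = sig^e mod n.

sig^7 mod 65 = 56

56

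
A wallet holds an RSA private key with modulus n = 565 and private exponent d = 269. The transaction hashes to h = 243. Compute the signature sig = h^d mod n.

3

h^2 ≡ 243^2 = 59049 ≡ 289
h^4 ≡ 289^2 = 83521 ≡ 466
h^8 ≡ 466^2 = 217156 ≡ 196
h^16 ≡ 196^2 = 38416 ≡ 561
h^32 ≡ 561^2 = 314721 ≡ 16
h^64 ≡ 16^2 = 256
h^128 ≡ 256^2 = 65536 ≡ 561
h^256 ≡ 561^2 = 314721 ≡ 16
269 = 256 + 8 + 4 + 1, so h^269 ≡ 16·196·466·243 ≡ 3 (mod 565)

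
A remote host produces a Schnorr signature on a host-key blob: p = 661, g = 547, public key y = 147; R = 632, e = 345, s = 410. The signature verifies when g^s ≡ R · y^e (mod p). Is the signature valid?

g^s mod p:
Squares mod 661: 547^1≡547, 547^2≡437, 547^4≡601, 547^8≡295, 547^16≡434, 547^32≡632, 547^64≡180, 547^128≡11, 547^256≡121
410 = 256 + 128 + 16 + 8 + 2, so 547^410 ≡ 121·11·434·295·437 ≡ 122 (mod 661)
R · y^e mod p:
Squares mod 661: 147^1≡147, 147^2≡457, 147^4≡634, 147^8≡68, 147^16≡658, 147^32≡9, 147^64≡81, 147^128≡612, 147^256≡418
345 = 256 + 64 + 16 + 8 + 1, so 147^345 ≡ 418·81·658·68·147 ≡ 634 (mod 661)
632·634 = 400688 ≡ 122 (mod 661)
122 ≡ 122 (mod 661); signature holds.

valid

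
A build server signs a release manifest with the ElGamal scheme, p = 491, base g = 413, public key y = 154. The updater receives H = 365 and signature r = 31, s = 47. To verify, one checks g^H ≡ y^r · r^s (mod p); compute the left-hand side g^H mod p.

413^2 = 170569 ≡ 192
413^4 ≡ 192^2 = 36864 ≡ 39
413^8 ≡ 39^2 = 1521 ≡ 48
413^16 ≡ 48^2 = 2304 ≡ 340
413^32 ≡ 340^2 = 115600 ≡ 215
413^64 ≡ 215^2 = 46225 ≡ 71
413^128 ≡ 71^2 = 5041 ≡ 131
413^256 ≡ 131^2 = 17161 ≡ 467
365 = 256 + 64 + 32 + 8 + 4 + 1, so 413^365 ≡ 467·71·215·48·39·413 ≡ 238 (mod 491)

238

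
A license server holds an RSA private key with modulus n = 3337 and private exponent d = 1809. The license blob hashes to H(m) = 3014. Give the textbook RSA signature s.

(H(m))^2 ≡ 3014^2 = 9084196 ≡ 882
(H(m))^4 ≡ 882^2 = 777924 ≡ 403
(H(m))^8 ≡ 403^2 = 162409 ≡ 2233
(H(m))^16 ≡ 2233^2 = 4986289 ≡ 811
(H(m))^32 ≡ 811^2 = 657721 ≡ 332
(H(m))^64 ≡ 332^2 = 110224 ≡ 103
(H(m))^128 ≡ 103^2 = 10609 ≡ 598
(H(m))^256 ≡ 598^2 = 357604 ≡ 545
(H(m))^512 ≡ 545^2 = 297025 ≡ 32
(H(m))^1024 ≡ 32^2 = 1024
1809 = 1024 + 512 + 256 + 16 + 1, so (H(m))^1809 ≡ 1024·32·545·811·3014 ≡ 1741 (mod 3337)

1741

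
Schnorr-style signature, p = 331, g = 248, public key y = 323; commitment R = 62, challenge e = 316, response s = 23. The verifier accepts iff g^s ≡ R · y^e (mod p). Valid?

yes

g^s mod p:
248^2 = 61504 ≡ 269
248^4 ≡ 269^2 = 72361 ≡ 203
248^8 ≡ 203^2 = 41209 ≡ 165
248^16 ≡ 165^2 = 27225 ≡ 83
23 = 16 + 4 + 2 + 1, so 248^23 ≡ 83·203·269·248 ≡ 166 (mod 331)
R · y^e mod p:
323^2 = 104329 ≡ 64
323^4 ≡ 64^2 = 4096 ≡ 124
323^8 ≡ 124^2 = 15376 ≡ 150
323^16 ≡ 150^2 = 22500 ≡ 323
323^32 ≡ 323^2 = 104329 ≡ 64
323^64 ≡ 64^2 = 4096 ≡ 124
323^128 ≡ 124^2 = 15376 ≡ 150
323^256 ≡ 150^2 = 22500 ≡ 323
316 = 256 + 32 + 16 + 8 + 4, so 323^316 ≡ 323·64·323·150·124 ≡ 323 (mod 331)
62·323 = 20026 ≡ 166 (mod 331)
166 ≡ 166 (mod 331); signature holds.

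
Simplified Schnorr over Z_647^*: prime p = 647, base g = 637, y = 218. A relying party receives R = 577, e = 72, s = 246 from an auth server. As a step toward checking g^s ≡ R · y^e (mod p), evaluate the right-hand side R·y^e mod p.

Squares mod 647: 218^1≡218, 218^2≡293, 218^4≡445, 218^8≡43, 218^16≡555, 218^32≡53, 218^64≡221
72 = 64 + 8, so 218^72 ≡ 221·43 ≡ 445 (mod 647)
R · y^e ≡ 577·445 = 256765 ≡ 553 (mod 647)

553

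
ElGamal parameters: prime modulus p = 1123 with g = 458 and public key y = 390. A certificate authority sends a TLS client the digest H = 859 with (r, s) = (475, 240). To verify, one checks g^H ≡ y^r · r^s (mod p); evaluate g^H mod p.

458^2 = 209764 ≡ 886
458^4 ≡ 886^2 = 784996 ≡ 19
458^8 ≡ 19^2 = 361
458^16 ≡ 361^2 = 130321 ≡ 53
458^32 ≡ 53^2 = 2809 ≡ 563
458^64 ≡ 563^2 = 316969 ≡ 283
458^128 ≡ 283^2 = 80089 ≡ 356
458^256 ≡ 356^2 = 126736 ≡ 960
458^512 ≡ 960^2 = 921600 ≡ 740
859 = 512 + 256 + 64 + 16 + 8 + 2 + 1, so 458^859 ≡ 740·960·283·53·361·886·458 ≡ 4 (mod 1123)

4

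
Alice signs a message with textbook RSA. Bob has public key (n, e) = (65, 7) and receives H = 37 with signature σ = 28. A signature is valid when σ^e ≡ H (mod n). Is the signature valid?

valid

Squares mod 65: σ^1≡28, σ^2≡4, σ^4≡16
7 = 4 + 2 + 1, so σ^7 ≡ 16·4·28 ≡ 37 (mod 65)
37 = H, so the signature checks out.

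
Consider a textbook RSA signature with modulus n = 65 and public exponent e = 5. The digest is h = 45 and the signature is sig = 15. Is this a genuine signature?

sig^5 mod 65 = 45
Since 45 equals the digest 45, verification succeeds.

genuine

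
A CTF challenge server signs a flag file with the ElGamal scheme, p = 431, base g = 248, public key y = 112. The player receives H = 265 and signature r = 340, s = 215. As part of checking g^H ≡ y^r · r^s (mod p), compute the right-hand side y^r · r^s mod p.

350

112^340 mod 431 = 81
340^215 mod 431 = 430
y^r · r^s ≡ 81·430 = 34830 ≡ 350 (mod 431)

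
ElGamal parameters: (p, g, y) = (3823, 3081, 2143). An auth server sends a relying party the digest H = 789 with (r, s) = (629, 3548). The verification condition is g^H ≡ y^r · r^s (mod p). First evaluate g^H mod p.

3081^2 = 9492561 ≡ 52
3081^4 ≡ 52^2 = 2704
3081^8 ≡ 2704^2 = 7311616 ≡ 2040
3081^16 ≡ 2040^2 = 4161600 ≡ 2176
3081^32 ≡ 2176^2 = 4734976 ≡ 2102
3081^64 ≡ 2102^2 = 4418404 ≡ 2839
3081^128 ≡ 2839^2 = 8059921 ≡ 1037
3081^256 ≡ 1037^2 = 1075369 ≡ 1106
3081^512 ≡ 1106^2 = 1223236 ≡ 3699
789 = 512 + 256 + 16 + 4 + 1, so 3081^789 ≡ 3699·1106·2176·2704·3081 ≡ 3024 (mod 3823)

3024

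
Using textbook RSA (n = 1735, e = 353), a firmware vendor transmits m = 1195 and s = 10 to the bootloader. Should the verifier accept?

s^353 mod 1735 = 1195
Since 1195 equals the digest 1195, verification succeeds.

accept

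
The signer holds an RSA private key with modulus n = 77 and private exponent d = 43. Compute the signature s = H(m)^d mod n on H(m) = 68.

(H(m))^2 ≡ 68^2 = 4624 ≡ 4
(H(m))^4 ≡ 4^2 = 16
(H(m))^8 ≡ 16^2 = 256 ≡ 25
(H(m))^16 ≡ 25^2 = 625 ≡ 9
(H(m))^32 ≡ 9^2 = 81 ≡ 4
43 = 32 + 8 + 2 + 1, so (H(m))^43 ≡ 4·25·4·68 ≡ 19 (mod 77)

19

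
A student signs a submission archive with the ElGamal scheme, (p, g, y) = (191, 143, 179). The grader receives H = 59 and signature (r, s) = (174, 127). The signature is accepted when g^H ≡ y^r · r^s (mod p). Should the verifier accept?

Left side g^H mod p:
Squares mod 191: 143^1≡143, 143^2≡12, 143^4≡144, 143^8≡108, 143^16≡13, 143^32≡169
59 = 32 + 16 + 8 + 2 + 1, so 143^59 ≡ 169·13·108·12·143 ≡ 29 (mod 191)
Right side y^r · r^s mod p:
Squares mod 191: 179^1≡179, 179^2≡144, 179^4≡108, 179^8≡13, 179^16≡169, 179^32≡102, 179^64≡90, 179^128≡78
174 = 128 + 32 + 8 + 4 + 2, so 179^174 ≡ 78·102·13·108·144 ≡ 26 (mod 191)
Squares mod 191: 174^1≡174, 174^2≡98, 174^4≡54, 174^8≡51, 174^16≡118, 174^32≡172, 174^64≡170
127 = 64 + 32 + 16 + 8 + 4 + 2 + 1, so 174^127 ≡ 170·172·118·51·54·98·174 ≡ 19 (mod 191)
26·19 = 494 ≡ 112 (mod 191)
29 ≠ 112, so verification fails.

reject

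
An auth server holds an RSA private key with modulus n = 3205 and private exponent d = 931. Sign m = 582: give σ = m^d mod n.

m^2 ≡ 582^2 = 338724 ≡ 2199
m^4 ≡ 2199^2 = 4835601 ≡ 2461
m^8 ≡ 2461^2 = 6056521 ≡ 2276
m^16 ≡ 2276^2 = 5180176 ≡ 896
m^32 ≡ 896^2 = 802816 ≡ 1566
m^64 ≡ 1566^2 = 2452356 ≡ 531
m^128 ≡ 531^2 = 281961 ≡ 3126
m^256 ≡ 3126^2 = 9771876 ≡ 3036
m^512 ≡ 3036^2 = 9217296 ≡ 2921
931 = 512 + 256 + 128 + 32 + 2 + 1, so m^931 ≡ 2921·3036·3126·1566·2199·582 ≡ 1333 (mod 3205)

1333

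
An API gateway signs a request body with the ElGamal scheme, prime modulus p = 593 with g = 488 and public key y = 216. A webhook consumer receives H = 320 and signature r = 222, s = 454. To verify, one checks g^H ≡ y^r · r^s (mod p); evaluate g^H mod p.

488^2 = 238144 ≡ 351
488^4 ≡ 351^2 = 123201 ≡ 450
488^8 ≡ 450^2 = 202500 ≡ 287
488^16 ≡ 287^2 = 82369 ≡ 535
488^32 ≡ 535^2 = 286225 ≡ 399
488^64 ≡ 399^2 = 159201 ≡ 277
488^128 ≡ 277^2 = 76729 ≡ 232
488^256 ≡ 232^2 = 53824 ≡ 454
320 = 256 + 64, so 488^320 ≡ 454·277 ≡ 42 (mod 593)

42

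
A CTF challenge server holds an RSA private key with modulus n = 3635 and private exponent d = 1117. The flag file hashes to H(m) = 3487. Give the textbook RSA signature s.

1482

Squares mod 3635: (H(m))^1≡3487, (H(m))^2≡94, (H(m))^4≡1566, (H(m))^8≡2366, (H(m))^16≡56, (H(m))^32≡3136, (H(m))^64≡1821, (H(m))^128≡921, (H(m))^256≡1286, (H(m))^512≡3506, (H(m))^1024≡2101
1117 = 1024 + 64 + 16 + 8 + 4 + 1, so (H(m))^1117 ≡ 2101·1821·56·2366·1566·3487 ≡ 1482 (mod 3635)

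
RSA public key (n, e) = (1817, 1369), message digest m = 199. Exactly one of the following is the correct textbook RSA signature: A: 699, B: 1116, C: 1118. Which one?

Candidate A: Squares mod 1817: 699^1≡699, 699^2≡1645, 699^4≡512, 699^8≡496, 699^16≡721, 699^32≡179, 699^64≡1152, 699^128≡694, 699^256≡131, 699^512≡808, 699^1024≡561; 1369 = 1024 + 256 + 64 + 16 + 8 + 1, so 699^1369 ≡ 561·131·1152·721·496·699 ≡ 1618 (mod 1817)
Candidate B: Squares mod 1817: 1116^1≡1116, 1116^2≡811, 1116^4≡1784, 1116^8≡1089, 1116^16≡1237, 1116^32≡255, 1116^64≡1430, 1116^128≡775, 1116^256≡1015, 1116^512≡1803, 1116^1024≡196; 1369 = 1024 + 256 + 64 + 16 + 8 + 1, so 1116^1369 ≡ 196·1015·1430·1237·1089·1116 ≡ 915 (mod 1817)
Candidate C: Squares mod 1817: 1118^1≡1118, 1118^2≡1645, 1118^4≡512, 1118^8≡496, 1118^16≡721, 1118^32≡179, 1118^64≡1152, 1118^128≡694, 1118^256≡131, 1118^512≡808, 1118^1024≡561; 1369 = 1024 + 256 + 64 + 16 + 8 + 1, so 1118^1369 ≡ 561·131·1152·721·496·1118 ≡ 199 (mod 1817)
  → matches m = 199

C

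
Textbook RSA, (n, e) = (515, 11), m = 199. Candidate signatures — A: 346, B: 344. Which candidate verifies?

B

Candidate A: 346^2 = 119716 ≡ 236; 346^4 ≡ 236^2 = 55696 ≡ 76; 346^8 ≡ 76^2 = 5776 ≡ 111; 11 = 8 + 2 + 1, so 346^11 ≡ 111·236·346 ≡ 331 (mod 515)
Candidate B: 344^2 = 118336 ≡ 401; 344^4 ≡ 401^2 = 160801 ≡ 121; 344^8 ≡ 121^2 = 14641 ≡ 221; 11 = 8 + 2 + 1, so 344^11 ≡ 221·401·344 ≡ 199 (mod 515)
  → matches m = 199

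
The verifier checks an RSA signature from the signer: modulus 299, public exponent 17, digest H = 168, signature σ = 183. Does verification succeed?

fails

σ^2 ≡ 183^2 = 33489 ≡ 1
σ^4 ≡ 1^2 = 1
σ^8 ≡ 1^2 = 1
σ^16 ≡ 1^2 = 1
17 = 16 + 1, so σ^17 ≡ 1·183 ≡ 183 (mod 299)
The recovered value 183 does not match the digest 168.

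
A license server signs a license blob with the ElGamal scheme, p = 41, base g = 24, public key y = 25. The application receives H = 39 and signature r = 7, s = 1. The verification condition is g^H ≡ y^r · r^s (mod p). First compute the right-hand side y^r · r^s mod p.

25^2 = 625 ≡ 10
25^4 ≡ 10^2 = 100 ≡ 18
7 = 4 + 2 + 1, so 25^7 ≡ 18·10·25 ≡ 31 (mod 41)
7^1 mod 41 = 7
y^r · r^s ≡ 31·7 = 217 ≡ 12 (mod 41)

12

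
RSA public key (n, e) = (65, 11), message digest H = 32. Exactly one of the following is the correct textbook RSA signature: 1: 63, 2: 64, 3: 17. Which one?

1

Candidate 1: Squares mod 65: 63^1≡63, 63^2≡4, 63^4≡16, 63^8≡61; 11 = 8 + 2 + 1, so 63^11 ≡ 61·4·63 ≡ 32 (mod 65)
  → matches H = 32
Candidate 2: Squares mod 65: 64^1≡64, 64^2≡1, 64^4≡1, 64^8≡1; 11 = 8 + 2 + 1, so 64^11 ≡ 1·1·64 ≡ 64 (mod 65)
Candidate 3: Squares mod 65: 17^1≡17, 17^2≡29, 17^4≡61, 17^8≡16; 11 = 8 + 2 + 1, so 17^11 ≡ 16·29·17 ≡ 23 (mod 65)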